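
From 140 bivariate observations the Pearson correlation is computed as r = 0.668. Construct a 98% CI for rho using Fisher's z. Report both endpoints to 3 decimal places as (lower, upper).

(0.543, 0.764)

z_r = atanh(0.668) = 0.807123;  SE = 1/√(n−3) = 1/√137 = 0.085436
z-limits: 0.807123 ± 2.326·0.085436 = 0.807123 ± 0.198724 = [0.608399, 1.005847]
ρ-limits: (tanh 0.608399, tanh 1.005847) = (0.543, 0.764)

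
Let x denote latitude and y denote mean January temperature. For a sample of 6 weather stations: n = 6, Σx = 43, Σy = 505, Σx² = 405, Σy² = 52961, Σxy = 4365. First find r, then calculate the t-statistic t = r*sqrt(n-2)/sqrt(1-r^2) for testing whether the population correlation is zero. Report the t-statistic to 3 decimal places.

2.208

S_xy = nΣxy − ΣxΣy = 6·4365 − 43·505 = 26190 − 21715 = 4475
S_xx = nΣx² − (Σx)² = 6·405 − 43² = 2430 − 1849 = 581
S_yy = nΣy² − (Σy)² = 6·52961 − 505² = 317766 − 255025 = 62741
r = S_xy / √(S_xx·S_yy) = 4475 / √(581·62741) = 4475 / √36452521 = 4475 / 6037.5923 = 0.7412
t = r·√(n−2)/√(1−r²) = 0.7412·√4 / √(1−0.549377) = 1.482400 / 0.671285 = 2.208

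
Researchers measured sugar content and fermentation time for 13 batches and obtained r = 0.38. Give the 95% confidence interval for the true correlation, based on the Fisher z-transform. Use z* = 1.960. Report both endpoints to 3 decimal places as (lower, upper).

z_r = atanh(0.38) = 0.400060;  SE = 1/√(n−3) = 1/√10 = 0.316228
z-limits: 0.400060 ± 1.960·0.316228 = 0.400060 ± 0.619807 = [-0.219747, 1.019867]
ρ-limits: (tanh -0.219747, tanh 1.019867) = (-0.216, 0.770)

(-0.216, 0.770)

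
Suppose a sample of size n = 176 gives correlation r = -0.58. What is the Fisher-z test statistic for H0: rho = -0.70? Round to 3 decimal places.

z_r = atanh(-0.58) = -0.662463,  z_0 = atanh(-0.70) = -0.867301
SE = 1/√(n−3) = 1/√173 = 0.076029
z = (z_r − z_0)/SE = (-0.662463 − (-0.867301)) / 0.076029 = 0.204838 / 0.076029 = 2.694

2.694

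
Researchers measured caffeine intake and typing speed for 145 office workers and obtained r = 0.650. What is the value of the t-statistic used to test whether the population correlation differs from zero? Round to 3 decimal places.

1 − r² = 1 − 0.422500 = 0.577500;  √(1−r²) = 0.759934
√(n−2) = √143 = 11.958261
t = r·√(n−2)/√(1−r²) = 0.650 · 11.958261 / 0.759934 = 10.228

10.228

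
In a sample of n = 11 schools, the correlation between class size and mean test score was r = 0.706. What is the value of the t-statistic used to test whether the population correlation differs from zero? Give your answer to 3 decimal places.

2.991

1 − r² = 1 − 0.498436 = 0.501564;  √(1−r²) = 0.708212
√(n−2) = √9 = 3.000000
t = r·√(n−2)/√(1−r²) = 0.706 · 3.000000 / 0.708212 = 2.991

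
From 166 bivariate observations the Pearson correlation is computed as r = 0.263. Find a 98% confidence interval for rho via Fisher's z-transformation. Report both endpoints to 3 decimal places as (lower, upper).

Fisher z: z_r = atanh(r) = ½·ln((1+0.263)/(1−0.263)) = 0.269329
SE(z) = 1/√(n−3) = 1/√163 = 0.078326
98% ⇒ z* = 2.326; margin = 2.326·0.078326 = 0.182186
CI on z-scale: (0.087143, 0.451515)
Back-transform: tanh(0.087143) = 0.086923, tanh(0.451515) = 0.423144

(0.087, 0.423)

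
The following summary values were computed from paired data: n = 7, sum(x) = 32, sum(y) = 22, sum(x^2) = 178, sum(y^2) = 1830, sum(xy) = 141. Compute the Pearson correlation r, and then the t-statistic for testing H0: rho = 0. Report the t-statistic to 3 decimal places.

Numerator: nΣxy − (Σx)(Σy) = 7·141 − (32)(22) = 283
Denominator: √[(nΣx²−(Σx)²)(nΣy²−(Σy)²)]
  nΣx²−(Σx)² = 7·178 − 1024 = 222;  nΣy²−(Σy)² = 7·1830 − 484 = 12326
  √(222·12326) = √2736372 = 1654.1983
r = 283 / 1654.1983 = 0.1711
t = r·√(n−2)/√(1−r²) = 0.1711·√5 / √(1−0.029275) = 0.382591 / 0.985254 = 0.388

0.388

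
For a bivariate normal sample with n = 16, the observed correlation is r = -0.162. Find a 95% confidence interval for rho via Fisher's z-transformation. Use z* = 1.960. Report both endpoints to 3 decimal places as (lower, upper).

(-0.609, 0.363)

Fisher z: z_r = atanh(r) = ½·ln((1+(-0.162))/(1−(-0.162))) = -0.163440
SE(z) = 1/√(n−3) = 1/√13 = 0.277350
95% ⇒ z* = 1.960; margin = 1.960·0.277350 = 0.543606
CI on z-scale: (-0.707046, 0.380166)
Back-transform: tanh(-0.707046) = -0.608821, tanh(0.380166) = 0.362852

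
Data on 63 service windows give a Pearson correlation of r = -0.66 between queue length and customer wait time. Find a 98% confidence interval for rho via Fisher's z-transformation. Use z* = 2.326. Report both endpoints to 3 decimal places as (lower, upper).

(-0.798, -0.456)

z_r = atanh(-0.66) = -0.792814;  SE = 1/√(n−3) = 1/√60 = 0.129099
z-limits: -0.792814 ± 2.326·0.129099 = -0.792814 ± 0.300284 = [-1.093098, -0.492530]
ρ-limits: (tanh -1.093098, tanh -0.492530) = (-0.798, -0.456)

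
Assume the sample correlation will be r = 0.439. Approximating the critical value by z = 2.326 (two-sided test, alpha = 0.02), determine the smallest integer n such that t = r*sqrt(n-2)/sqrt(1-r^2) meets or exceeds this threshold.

Need r·√(n−2)/√(1−r²) ≥ 2.326
√(n−2) ≥ 2.326·√(1−0.192721) / 0.439 = 2.326·0.898487 / 0.439 = 4.7605
n−2 ≥ 22.6624  ⇒  n ≥ 24.6624
Smallest integer n = 25

25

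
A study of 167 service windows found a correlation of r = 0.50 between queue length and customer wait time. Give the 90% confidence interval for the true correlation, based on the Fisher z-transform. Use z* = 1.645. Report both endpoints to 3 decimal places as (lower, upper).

(0.398, 0.590)

z_r = atanh(0.50) = 0.549306;  SE = 1/√(n−3) = 1/√164 = 0.078087
z-limits: 0.549306 ± 1.645·0.078087 = 0.549306 ± 0.128453 = [0.420853, 0.677759]
ρ-limits: (tanh 0.420853, tanh 0.677759) = (0.398, 0.590)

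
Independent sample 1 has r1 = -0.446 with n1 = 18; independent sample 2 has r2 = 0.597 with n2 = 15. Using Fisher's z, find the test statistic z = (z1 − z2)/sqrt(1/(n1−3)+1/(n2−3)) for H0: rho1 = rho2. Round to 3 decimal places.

-3.016

Fisher z-transforms: z1 = atanh(-0.446) = -0.479696, z2 = atanh(0.597) = 0.688473; difference d = -1.168169
Var(d) = 1/15 + 1/12 = 0.0666667 + 0.0833333 = 0.1500000
z = d/√Var(d) = -1.168169 / √0.1500000 = -1.168169 / 0.387298 = -3.016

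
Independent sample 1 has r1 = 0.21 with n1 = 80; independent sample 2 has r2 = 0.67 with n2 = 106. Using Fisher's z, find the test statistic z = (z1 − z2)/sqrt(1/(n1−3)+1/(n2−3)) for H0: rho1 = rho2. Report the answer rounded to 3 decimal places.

Fisher z-transforms: z1 = atanh(0.21) = 0.213171, z2 = atanh(0.67) = 0.810743; difference d = -0.597572
Var(d) = 1/77 + 1/103 = 0.0129870 + 0.0097087 = 0.0226957
z = d/√Var(d) = -0.597572 / √0.0226957 = -0.597572 / 0.150651 = -3.967

-3.967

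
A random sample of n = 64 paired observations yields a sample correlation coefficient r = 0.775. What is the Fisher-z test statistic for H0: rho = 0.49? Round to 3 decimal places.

3.879

Fisher z: atanh(0.775) = 1.032728, atanh(0.49) = 0.536060
z = (z_r − z_0)·√(n−3) = (1.032728 − 0.536060)·√61 = 0.496668 · 7.810250 = 3.879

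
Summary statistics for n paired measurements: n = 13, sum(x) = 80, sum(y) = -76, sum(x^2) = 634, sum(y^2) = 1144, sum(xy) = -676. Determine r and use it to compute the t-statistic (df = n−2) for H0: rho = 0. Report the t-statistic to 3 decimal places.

S_xy = nΣxy − ΣxΣy = 13·(-676) − 80·(-76) = -8788 − (-6080) = -2708
S_xx = nΣx² − (Σx)² = 13·634 − 80² = 8242 − 6400 = 1842
S_yy = nΣy² − (Σy)² = 13·1144 − (-76)² = 14872 − 5776 = 9096
r = S_xy / √(S_xx·S_yy) = -2708 / √(1842·9096) = -2708 / √16754832 = -2708 / 4093.2667 = -0.6616
t = r·√(n−2)/√(1−r²) = -0.6616·√11 / √(1−0.437715) = -2.194279 / 0.749857 = -2.926

-2.926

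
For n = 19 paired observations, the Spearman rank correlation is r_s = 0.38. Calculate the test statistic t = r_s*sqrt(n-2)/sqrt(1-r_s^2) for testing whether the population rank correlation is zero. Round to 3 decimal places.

1 − r_s² = 1 − 0.1444 = 0.8556;  √(1−r_s²) = 0.924986
√(n−2) = √17 = 4.123106
t = r_s·√(n−2)/√(1−r_s²) = 0.38 · 4.123106 / 0.924986 = 1.694

1.694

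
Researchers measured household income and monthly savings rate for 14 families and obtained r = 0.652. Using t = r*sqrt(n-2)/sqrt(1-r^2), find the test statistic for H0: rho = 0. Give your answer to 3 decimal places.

2.979

1 − r² = 1 − 0.425104 = 0.574896;  √(1−r²) = 0.758219
√(n−2) = √12 = 3.464102
t = r·√(n−2)/√(1−r²) = 0.652 · 3.464102 / 0.758219 = 2.979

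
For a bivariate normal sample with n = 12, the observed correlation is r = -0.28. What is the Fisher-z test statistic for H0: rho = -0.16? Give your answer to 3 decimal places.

Fisher z: atanh(-0.28) = -0.287682, atanh(-0.16) = -0.161387
z = (z_r − z_0)·√(n−3) = (-0.287682 − (-0.161387))·√9 = -0.126295 · 3.000000 = -0.379

-0.379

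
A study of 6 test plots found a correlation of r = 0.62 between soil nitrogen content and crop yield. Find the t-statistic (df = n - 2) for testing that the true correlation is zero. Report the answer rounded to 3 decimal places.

1.580

t = r·√(n−2) / √(1−r²) with r = 0.62, n = 6
  = 0.62·√4 / √(1 − 0.3844)
  = 0.62·2.000000 / 0.784602
  = 1.240000 / 0.784602 = 1.580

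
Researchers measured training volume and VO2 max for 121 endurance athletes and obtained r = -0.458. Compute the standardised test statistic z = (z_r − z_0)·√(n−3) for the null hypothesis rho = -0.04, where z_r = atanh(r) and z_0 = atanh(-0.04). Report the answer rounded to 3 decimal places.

z_r = atanh(-0.458) = -0.494777,  z_0 = atanh(-0.04) = -0.040021
SE = 1/√(n−3) = 1/√118 = 0.092057
z = (z_r − z_0)/SE = (-0.494777 − (-0.040021)) / 0.092057 = -0.454756 / 0.092057 = -4.940

-4.940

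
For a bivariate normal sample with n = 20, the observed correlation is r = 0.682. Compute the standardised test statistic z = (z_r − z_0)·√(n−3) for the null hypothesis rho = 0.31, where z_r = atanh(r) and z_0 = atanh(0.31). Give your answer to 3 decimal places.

Fisher z: atanh(0.682) = 0.832844, atanh(0.31) = 0.320545
z = (z_r − z_0)·√(n−3) = (0.832844 − 0.320545)·√17 = 0.512299 · 4.123106 = 2.112

2.112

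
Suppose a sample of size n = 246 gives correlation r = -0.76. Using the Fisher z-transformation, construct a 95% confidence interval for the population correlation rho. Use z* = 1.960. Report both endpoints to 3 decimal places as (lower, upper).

(-0.808, -0.702)

z_r = atanh(-0.76) = -0.996215;  SE = 1/√(n−3) = 1/√243 = 0.064150
z-limits: -0.996215 ± 1.960·0.064150 = -0.996215 ± 0.125734 = [-1.121949, -0.870481]
ρ-limits: (tanh -1.121949, tanh -0.870481) = (-0.808, -0.702)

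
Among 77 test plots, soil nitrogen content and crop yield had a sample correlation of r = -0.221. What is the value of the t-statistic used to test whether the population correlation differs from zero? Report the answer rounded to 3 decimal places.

-1.962

1 − r² = 1 − 0.048841 = 0.951159;  √(1−r²) = 0.975274
√(n−2) = √75 = 8.660254
t = r·√(n−2)/√(1−r²) = -0.221 · 8.660254 / 0.975274 = -1.962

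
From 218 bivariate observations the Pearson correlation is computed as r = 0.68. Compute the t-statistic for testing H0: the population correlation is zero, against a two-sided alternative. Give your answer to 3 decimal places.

1 − r² = 1 − 0.4624 = 0.5376;  √(1−r²) = 0.733212
√(n−2) = √216 = 14.696938
t = r·√(n−2)/√(1−r²) = 0.68 · 14.696938 / 0.733212 = 13.630

13.630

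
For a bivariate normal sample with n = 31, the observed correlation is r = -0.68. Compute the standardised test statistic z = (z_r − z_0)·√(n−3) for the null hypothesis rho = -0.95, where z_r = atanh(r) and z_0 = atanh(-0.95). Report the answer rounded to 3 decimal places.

5.306

z_r = atanh(-0.68) = -0.829114,  z_0 = atanh(-0.95) = -1.831781
SE = 1/√(n−3) = 1/√28 = 0.188982
z = (z_r − z_0)/SE = (-0.829114 − (-1.831781)) / 0.188982 = 1.002667 / 0.188982 = 5.306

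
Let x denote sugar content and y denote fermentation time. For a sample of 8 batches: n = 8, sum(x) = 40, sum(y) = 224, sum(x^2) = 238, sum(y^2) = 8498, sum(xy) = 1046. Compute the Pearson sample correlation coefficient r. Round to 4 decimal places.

-0.2544

S_xy = nΣxy − ΣxΣy = 8·1046 − 40·224 = 8368 − 8960 = -592
S_xx = nΣx² − (Σx)² = 8·238 − 40² = 1904 − 1600 = 304
S_yy = nΣy² − (Σy)² = 8·8498 − 224² = 67984 − 50176 = 17808
r = S_xy / √(S_xx·S_yy) = -592 / √(304·17808) = -592 / √5413632 = -592 / 2326.7213 = -0.2544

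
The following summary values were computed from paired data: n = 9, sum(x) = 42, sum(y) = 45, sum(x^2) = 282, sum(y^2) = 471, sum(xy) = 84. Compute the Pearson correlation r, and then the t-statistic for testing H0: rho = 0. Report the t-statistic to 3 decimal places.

-4.588

S_xy = nΣxy − ΣxΣy = 9·84 − 42·45 = 756 − 1890 = -1134
S_xx = nΣx² − (Σx)² = 9·282 − 42² = 2538 − 1764 = 774
S_yy = nΣy² − (Σy)² = 9·471 − 45² = 4239 − 2025 = 2214
r = S_xy / √(S_xx·S_yy) = -1134 / √(774·2214) = -1134 / √1713636 = -1134 / 1309.0592 = -0.8663
t = r·√(n−2)/√(1−r²) = -0.8663·√7 / √(1−0.750476) = -2.292014 / 0.499524 = -4.588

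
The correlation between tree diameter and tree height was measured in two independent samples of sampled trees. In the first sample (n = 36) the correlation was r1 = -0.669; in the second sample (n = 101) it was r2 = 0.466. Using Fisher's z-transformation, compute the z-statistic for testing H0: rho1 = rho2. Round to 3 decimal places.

-6.528

z1 = atanh(-0.669) = -0.808931,  z2 = atanh(0.466) = 0.504949
SE = √(1/(n1−3) + 1/(n2−3)) = √(1/33 + 1/98) = √(0.0303030 + 0.0102041) = √0.0405071 = 0.201264
z = (z1 − z2)/SE = (-0.808931 − 0.504949) / 0.201264 = -1.313880 / 0.201264 = -6.528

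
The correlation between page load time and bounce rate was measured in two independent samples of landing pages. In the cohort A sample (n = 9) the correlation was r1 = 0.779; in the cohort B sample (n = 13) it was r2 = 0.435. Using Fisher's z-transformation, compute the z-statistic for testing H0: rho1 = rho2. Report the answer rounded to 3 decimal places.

Fisher z-transforms: z1 = atanh(0.779) = 1.042822, z2 = atanh(0.435) = 0.466047; difference d = 0.576775
Var(d) = 1/6 + 1/10 = 0.1666667 + 0.1000000 = 0.2666667
z = d/√Var(d) = 0.576775 / √0.2666667 = 0.576775 / 0.516398 = 1.117

1.117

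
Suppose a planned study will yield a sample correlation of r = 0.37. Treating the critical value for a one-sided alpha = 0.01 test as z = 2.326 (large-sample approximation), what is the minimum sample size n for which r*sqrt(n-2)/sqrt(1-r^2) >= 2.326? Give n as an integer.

37

Need r·√(n−2)/√(1−r²) ≥ 2.326
√(n−2) ≥ 2.326·√(1−0.1369) / 0.37 = 2.326·0.929032 / 0.37 = 5.8403
n−2 ≥ 34.1091  ⇒  n ≥ 36.1091
Smallest integer n = 37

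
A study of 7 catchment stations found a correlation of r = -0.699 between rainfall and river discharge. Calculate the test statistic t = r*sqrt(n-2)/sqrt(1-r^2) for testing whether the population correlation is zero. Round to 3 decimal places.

t = r·√(n−2) / √(1−r²) with r = -0.699, n = 7
  = -0.699·√5 / √(1 − 0.488601)
  = -0.699·2.236068 / 0.715122
  = -1.563012 / 0.715122 = -2.186

-2.186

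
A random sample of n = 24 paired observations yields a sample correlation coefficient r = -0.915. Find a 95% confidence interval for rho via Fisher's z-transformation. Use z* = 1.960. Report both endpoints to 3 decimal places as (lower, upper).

Fisher z: z_r = atanh(r) = ½·ln((1+(-0.915))/(1−(-0.915))) = -1.557411
SE(z) = 1/√(n−3) = 1/√21 = 0.218218
95% ⇒ z* = 1.960; margin = 1.960·0.218218 = 0.427707
CI on z-scale: (-1.985118, -1.129704)
Back-transform: tanh(-1.985118) = -0.962961, tanh(-1.129704) = -0.810918

(-0.963, -0.811)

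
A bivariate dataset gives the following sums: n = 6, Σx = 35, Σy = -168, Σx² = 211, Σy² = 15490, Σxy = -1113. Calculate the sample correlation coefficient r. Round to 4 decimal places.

S_xy = nΣxy − ΣxΣy = 6·(-1113) − 35·(-168) = -6678 − (-5880) = -798
S_xx = nΣx² − (Σx)² = 6·211 − 35² = 1266 − 1225 = 41
S_yy = nΣy² − (Σy)² = 6·15490 − (-168)² = 92940 − 28224 = 64716
r = S_xy / √(S_xx·S_yy) = -798 / √(41·64716) = -798 / √2653356 = -798 / 1628.9125 = -0.4899

-0.4899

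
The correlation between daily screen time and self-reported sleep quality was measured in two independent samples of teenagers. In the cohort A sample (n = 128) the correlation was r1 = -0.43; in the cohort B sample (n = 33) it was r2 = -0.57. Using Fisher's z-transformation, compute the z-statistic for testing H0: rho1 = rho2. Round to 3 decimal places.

Fisher z-transforms: z1 = atanh(-0.43) = -0.459897, z2 = atanh(-0.57) = -0.647523; difference d = 0.187626
Var(d) = 1/125 + 1/30 = 0.0080000 + 0.0333333 = 0.0413333
z = d/√Var(d) = 0.187626 / √0.0413333 = 0.187626 / 0.203306 = 0.923

0.923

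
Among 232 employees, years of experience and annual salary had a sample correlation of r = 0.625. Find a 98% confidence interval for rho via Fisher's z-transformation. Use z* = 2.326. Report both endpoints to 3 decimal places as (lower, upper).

(0.522, 0.710)

z_r = atanh(0.625) = 0.733169;  SE = 1/√(n−3) = 1/√229 = 0.066082
z-limits: 0.733169 ± 2.326·0.066082 = 0.733169 ± 0.153707 = [0.579462, 0.886876]
ρ-limits: (tanh 0.579462, tanh 0.886876) = (0.522, 0.710)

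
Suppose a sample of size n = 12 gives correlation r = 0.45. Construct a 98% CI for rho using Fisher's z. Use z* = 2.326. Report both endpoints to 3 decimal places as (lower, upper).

Fisher z: z_r = atanh(r) = ½·ln((1+0.45)/(1−0.45)) = 0.484700
SE(z) = 1/√(n−3) = 1/√9 = 0.333333
98% ⇒ z* = 2.326; margin = 2.326·0.333333 = 0.775333
CI on z-scale: (-0.290633, 1.260033)
Back-transform: tanh(-0.290633) = -0.282717, tanh(1.260033) = 0.851073

(-0.283, 0.851)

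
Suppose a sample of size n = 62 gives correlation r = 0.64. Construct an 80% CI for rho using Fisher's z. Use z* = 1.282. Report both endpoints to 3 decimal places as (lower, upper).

z_r = atanh(0.64) = 0.758174;  SE = 1/√(n−3) = 1/√59 = 0.130189
z-limits: 0.758174 ± 1.282·0.130189 = 0.758174 ± 0.166902 = [0.591272, 0.925076]
ρ-limits: (tanh 0.591272, tanh 0.925076) = (0.531, 0.728)

(0.531, 0.728)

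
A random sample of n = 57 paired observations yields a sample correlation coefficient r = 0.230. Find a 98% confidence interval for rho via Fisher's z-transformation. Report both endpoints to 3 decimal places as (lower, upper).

(-0.082, 0.501)

Fisher z: z_r = atanh(r) = ½·ln((1+0.230)/(1−0.230)) = 0.234189
SE(z) = 1/√(n−3) = 1/√54 = 0.136083
98% ⇒ z* = 2.326; margin = 2.326·0.136083 = 0.316529
CI on z-scale: (-0.082340, 0.550718)
Back-transform: tanh(-0.082340) = -0.082154, tanh(0.550718) = 0.501058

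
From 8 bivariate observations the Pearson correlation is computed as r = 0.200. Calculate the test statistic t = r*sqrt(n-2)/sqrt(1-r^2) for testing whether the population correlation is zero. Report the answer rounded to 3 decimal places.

0.500

t = r·√(n−2) / √(1−r²) with r = 0.200, n = 8
  = 0.200·√6 / √(1 − 0.040000)
  = 0.200·2.449490 / 0.979796
  = 0.489898 / 0.979796 = 0.500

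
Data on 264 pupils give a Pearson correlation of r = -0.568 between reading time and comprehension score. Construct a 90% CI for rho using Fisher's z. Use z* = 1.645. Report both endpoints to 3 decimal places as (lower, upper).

(-0.633, -0.495)

z_r = atanh(-0.568) = -0.644565;  SE = 1/√(n−3) = 1/√261 = 0.061898
z-limits: -0.644565 ± 1.645·0.061898 = -0.644565 ± 0.101822 = [-0.746387, -0.542743]
ρ-limits: (tanh -0.746387, tanh -0.542743) = (-0.633, -0.495)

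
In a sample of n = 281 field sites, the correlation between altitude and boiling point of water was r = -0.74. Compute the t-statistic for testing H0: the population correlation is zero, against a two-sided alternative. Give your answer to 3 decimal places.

t = r·√(n−2) / √(1−r²) with r = -0.74, n = 281
  = -0.74·√279 / √(1 − 0.5476)
  = -0.74·16.703293 / 0.672607
  = -12.360437 / 0.672607 = -18.377

-18.377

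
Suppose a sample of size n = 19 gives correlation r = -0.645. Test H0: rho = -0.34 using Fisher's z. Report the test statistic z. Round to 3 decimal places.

-1.650

z_r = atanh(-0.645) = -0.766689,  z_0 = atanh(-0.34) = -0.354093
SE = 1/√(n−3) = 1/√16 = 0.250000
z = (z_r − z_0)/SE = (-0.766689 − (-0.354093)) / 0.250000 = -0.412596 / 0.250000 = -1.650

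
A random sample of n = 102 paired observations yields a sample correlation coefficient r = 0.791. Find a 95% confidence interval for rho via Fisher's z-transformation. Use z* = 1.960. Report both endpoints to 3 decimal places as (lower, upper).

z_r = atanh(0.791) = 1.074098;  SE = 1/√(n−3) = 1/√99 = 0.100504
z-limits: 1.074098 ± 1.960·0.100504 = 1.074098 ± 0.196988 = [0.877110, 1.271086]
ρ-limits: (tanh 0.877110, tanh 1.271086) = (0.705, 0.854)

(0.705, 0.854)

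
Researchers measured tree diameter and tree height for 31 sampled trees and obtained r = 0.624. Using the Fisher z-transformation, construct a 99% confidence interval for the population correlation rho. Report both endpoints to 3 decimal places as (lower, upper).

z_r = atanh(0.624) = 0.731529;  SE = 1/√(n−3) = 1/√28 = 0.188982
z-limits: 0.731529 ± 2.576·0.188982 = 0.731529 ± 0.486818 = [0.244711, 1.218347]
ρ-limits: (tanh 0.244711, tanh 1.218347) = (0.240, 0.839)

(0.240, 0.839)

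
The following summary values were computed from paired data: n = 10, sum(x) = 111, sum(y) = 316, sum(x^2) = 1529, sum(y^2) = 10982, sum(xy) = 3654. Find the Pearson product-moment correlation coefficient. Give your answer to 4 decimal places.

0.2692

Numerator: nΣxy − (Σx)(Σy) = 10·3654 − (111)(316) = 1464
Denominator: √[(nΣx²−(Σx)²)(nΣy²−(Σy)²)]
  nΣx²−(Σx)² = 10·1529 − 12321 = 2969;  nΣy²−(Σy)² = 10·10982 − 99856 = 9964
  √(2969·9964) = √29583116 = 5439.0363
r = 1464 / 5439.0363 = 0.2692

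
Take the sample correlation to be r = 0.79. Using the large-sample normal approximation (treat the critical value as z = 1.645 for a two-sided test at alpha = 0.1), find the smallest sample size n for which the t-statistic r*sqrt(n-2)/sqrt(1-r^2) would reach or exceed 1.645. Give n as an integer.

4

Need r·√(n−2)/√(1−r²) ≥ 1.645
√(n−2) ≥ 1.645·√(1−0.6241) / 0.79 = 1.645·0.613107 / 0.79 = 1.2767
n−2 ≥ 1.6300  ⇒  n ≥ 3.6300
Smallest integer n = 4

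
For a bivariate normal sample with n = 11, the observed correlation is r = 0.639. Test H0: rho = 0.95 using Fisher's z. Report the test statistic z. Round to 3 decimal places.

z_r = atanh(0.639) = 0.756482,  z_0 = atanh(0.95) = 1.831781
SE = 1/√(n−3) = 1/√8 = 0.353553
z = (z_r − z_0)/SE = (0.756482 − 1.831781) / 0.353553 = -1.075299 / 0.353553 = -3.041

-3.041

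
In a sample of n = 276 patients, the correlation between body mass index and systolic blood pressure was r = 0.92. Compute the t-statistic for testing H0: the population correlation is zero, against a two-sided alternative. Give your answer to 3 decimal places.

38.857

1 − r² = 1 − 0.8464 = 0.1536;  √(1−r²) = 0.391918
√(n−2) = √274 = 16.552945
t = r·√(n−2)/√(1−r²) = 0.92 · 16.552945 / 0.391918 = 38.857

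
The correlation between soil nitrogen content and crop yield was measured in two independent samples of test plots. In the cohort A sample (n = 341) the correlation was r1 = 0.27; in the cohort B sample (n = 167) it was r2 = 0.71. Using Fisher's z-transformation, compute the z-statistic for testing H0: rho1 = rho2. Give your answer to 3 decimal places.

-6.413

z1 = atanh(0.27) = 0.276864,  z2 = atanh(0.71) = 0.887184
SE = √(1/(n1−3) + 1/(n2−3)) = √(1/338 + 1/164) = √(0.0029586 + 0.0060976) = √0.0090562 = 0.095164
z = (z1 − z2)/SE = (0.276864 − 0.887184) / 0.095164 = -0.610320 / 0.095164 = -6.413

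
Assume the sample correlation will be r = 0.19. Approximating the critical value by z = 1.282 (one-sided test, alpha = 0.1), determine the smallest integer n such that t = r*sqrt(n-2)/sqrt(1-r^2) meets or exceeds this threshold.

46

Need r·√(n−2)/√(1−r²) ≥ 1.282
√(n−2) ≥ 1.282·√(1−0.0361) / 0.19 = 1.282·0.981784 / 0.19 = 6.6245
n−2 ≥ 43.8840  ⇒  n ≥ 45.8840
Smallest integer n = 46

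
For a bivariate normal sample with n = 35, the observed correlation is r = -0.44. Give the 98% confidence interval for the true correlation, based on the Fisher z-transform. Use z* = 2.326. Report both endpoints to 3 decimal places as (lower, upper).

(-0.708, -0.061)

z_r = atanh(-0.44) = -0.472231;  SE = 1/√(n−3) = 1/√32 = 0.176777
z-limits: -0.472231 ± 2.326·0.176777 = -0.472231 ± 0.411183 = [-0.883414, -0.061048]
ρ-limits: (tanh -0.883414, tanh -0.061048) = (-0.708, -0.061)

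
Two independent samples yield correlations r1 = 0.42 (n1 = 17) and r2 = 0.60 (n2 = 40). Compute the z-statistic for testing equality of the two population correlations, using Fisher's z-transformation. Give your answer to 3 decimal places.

z1 = atanh(0.42) = 0.447692,  z2 = atanh(0.60) = 0.693147
SE = √(1/(n1−3) + 1/(n2−3)) = √(1/14 + 1/37) = √(0.0714286 + 0.0270270) = √0.0984556 = 0.313776
z = (z1 − z2)/SE = (0.447692 − 0.693147) / 0.313776 = -0.245455 / 0.313776 = -0.782

-0.782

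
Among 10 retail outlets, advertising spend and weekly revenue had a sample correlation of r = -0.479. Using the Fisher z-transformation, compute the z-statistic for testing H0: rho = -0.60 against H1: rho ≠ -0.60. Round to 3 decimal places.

0.454

Fisher z: atanh(-0.479) = -0.521686, atanh(-0.60) = -0.693147
z = (z_r − z_0)·√(n−3) = (-0.521686 − (-0.693147))·√7 = 0.171461 · 2.645751 = 0.454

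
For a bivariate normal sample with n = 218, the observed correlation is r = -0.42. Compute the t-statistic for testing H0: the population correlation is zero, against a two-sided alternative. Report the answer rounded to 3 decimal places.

-6.802

1 − r² = 1 − 0.1764 = 0.8236;  √(1−r²) = 0.907524
√(n−2) = √216 = 14.696938
t = r·√(n−2)/√(1−r²) = -0.42 · 14.696938 / 0.907524 = -6.802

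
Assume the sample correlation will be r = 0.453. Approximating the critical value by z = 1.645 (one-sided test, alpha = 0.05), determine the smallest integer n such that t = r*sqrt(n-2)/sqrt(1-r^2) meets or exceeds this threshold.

13

r√(n−2)/√(1−r²) ≥ 1.645  ⇔  n−2 ≥ (1.645)²·(1−r²)/r²
(1−r²)/r² = (1−0.205209)/0.205209 = 3.8731
n ≥ 2 + 2.706025·3.8731 = 2 + 10.4807 = 12.4807
⌈12.4807⌉ = 13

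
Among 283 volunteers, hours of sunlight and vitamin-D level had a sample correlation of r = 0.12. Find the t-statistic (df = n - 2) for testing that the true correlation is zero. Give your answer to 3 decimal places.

2.026

t = r·√(n−2) / √(1−r²) with r = 0.12, n = 283
  = 0.12·√281 / √(1 − 0.0144)
  = 0.12·16.763055 / 0.992774
  = 2.011567 / 0.992774 = 2.026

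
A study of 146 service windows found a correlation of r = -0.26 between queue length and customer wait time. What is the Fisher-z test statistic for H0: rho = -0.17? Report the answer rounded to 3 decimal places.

-1.129

z_r = atanh(-0.26) = -0.266108,  z_0 = atanh(-0.17) = -0.171667
SE = 1/√(n−3) = 1/√143 = 0.083624
z = (z_r − z_0)/SE = (-0.266108 − (-0.171667)) / 0.083624 = -0.094441 / 0.083624 = -1.129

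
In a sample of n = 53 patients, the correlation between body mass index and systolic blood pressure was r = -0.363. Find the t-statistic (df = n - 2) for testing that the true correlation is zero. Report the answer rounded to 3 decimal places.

-2.782

t = r·√(n−2) / √(1−r²) with r = -0.363, n = 53
  = -0.363·√51 / √(1 − 0.131769)
  = -0.363·7.141428 / 0.931789
  = -2.592338 / 0.931789 = -2.782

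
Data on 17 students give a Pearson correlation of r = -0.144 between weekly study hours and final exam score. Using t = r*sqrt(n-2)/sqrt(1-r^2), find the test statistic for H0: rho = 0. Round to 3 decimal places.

-0.564

t = r·√(n−2) / √(1−r²) with r = -0.144, n = 17
  = -0.144·√15 / √(1 − 0.020736)
  = -0.144·3.872983 / 0.989578
  = -0.557710 / 0.989578 = -0.564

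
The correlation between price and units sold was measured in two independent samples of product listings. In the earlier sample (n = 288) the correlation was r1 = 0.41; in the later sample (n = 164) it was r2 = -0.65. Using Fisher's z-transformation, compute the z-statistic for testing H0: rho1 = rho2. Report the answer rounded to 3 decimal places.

12.282

z1 = atanh(0.41) = 0.435611,  z2 = atanh(-0.65) = -0.775299
SE = √(1/(n1−3) + 1/(n2−3)) = √(1/285 + 1/161) = √(0.0035088 + 0.0062112) = √0.0097200 = 0.098590
z = (z1 − z2)/SE = (0.435611 − (-0.775299)) / 0.098590 = 1.210910 / 0.098590 = 12.282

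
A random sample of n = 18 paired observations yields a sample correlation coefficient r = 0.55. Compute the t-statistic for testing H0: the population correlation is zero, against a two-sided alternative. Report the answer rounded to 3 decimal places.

t = r·√(n−2) / √(1−r²) with r = 0.55, n = 18
  = 0.55·√16 / √(1 − 0.3025)
  = 0.55·4.000000 / 0.835165
  = 2.200000 / 0.835165 = 2.634

2.634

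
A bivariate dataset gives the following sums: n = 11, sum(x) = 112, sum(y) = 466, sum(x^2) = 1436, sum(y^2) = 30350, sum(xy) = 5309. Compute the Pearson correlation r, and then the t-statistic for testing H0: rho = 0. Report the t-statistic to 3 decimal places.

Numerator: nΣxy − (Σx)(Σy) = 11·5309 − (112)(466) = 6207
Denominator: √[(nΣx²−(Σx)²)(nΣy²−(Σy)²)]
  nΣx²−(Σx)² = 11·1436 − 12544 = 3252;  nΣy²−(Σy)² = 11·30350 − 217156 = 116694
  √(3252·116694) = √379488888 = 19480.4745
r = 6207 / 19480.4745 = 0.3186
t = r·√(n−2)/√(1−r²) = 0.3186·√9 / √(1−0.101506) = 0.955800 / 0.947889 = 1.008

1.008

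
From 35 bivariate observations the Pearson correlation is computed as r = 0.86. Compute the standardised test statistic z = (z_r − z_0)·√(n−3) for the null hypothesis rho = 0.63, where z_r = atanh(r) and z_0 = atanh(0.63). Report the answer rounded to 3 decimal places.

3.122

Fisher z: atanh(0.86) = 1.293345, atanh(0.63) = 0.741416
z = (z_r − z_0)·√(n−3) = (1.293345 − 0.741416)·√32 = 0.551929 · 5.656854 = 3.122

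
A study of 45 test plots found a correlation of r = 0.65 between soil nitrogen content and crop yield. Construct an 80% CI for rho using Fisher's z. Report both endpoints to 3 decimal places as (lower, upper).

(0.521, 0.750)

z_r = atanh(0.65) = 0.775299;  SE = 1/√(n−3) = 1/√42 = 0.154303
z-limits: 0.775299 ± 1.282·0.154303 = 0.775299 ± 0.197816 = [0.577483, 0.973115]
ρ-limits: (tanh 0.577483, tanh 0.973115) = (0.521, 0.750)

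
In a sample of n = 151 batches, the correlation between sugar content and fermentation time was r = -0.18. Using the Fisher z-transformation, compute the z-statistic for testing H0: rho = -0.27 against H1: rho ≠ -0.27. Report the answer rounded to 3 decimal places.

1.154

z_r = atanh(-0.18) = -0.181983,  z_0 = atanh(-0.27) = -0.276864
SE = 1/√(n−3) = 1/√148 = 0.082199
z = (z_r − z_0)/SE = (-0.181983 − (-0.276864)) / 0.082199 = 0.094881 / 0.082199 = 1.154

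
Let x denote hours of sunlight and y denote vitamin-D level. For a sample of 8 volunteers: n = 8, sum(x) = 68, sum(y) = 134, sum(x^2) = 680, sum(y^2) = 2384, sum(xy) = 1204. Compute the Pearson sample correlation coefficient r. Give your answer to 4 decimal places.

Numerator: nΣxy − (Σx)(Σy) = 8·1204 − (68)(134) = 520
Denominator: √[(nΣx²−(Σx)²)(nΣy²−(Σy)²)]
  nΣx²−(Σx)² = 8·680 − 4624 = 816;  nΣy²−(Σy)² = 8·2384 − 17956 = 1116
  √(816·1116) = √910656 = 954.2830
r = 520 / 954.2830 = 0.5449

0.5449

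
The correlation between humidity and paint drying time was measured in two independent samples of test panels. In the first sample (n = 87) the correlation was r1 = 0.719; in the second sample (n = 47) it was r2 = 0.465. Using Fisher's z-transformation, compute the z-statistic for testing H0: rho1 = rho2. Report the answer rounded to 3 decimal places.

Fisher z-transforms: z1 = atanh(0.719) = 0.905572, z2 = atanh(0.465) = 0.503672; difference d = 0.401900
Var(d) = 1/84 + 1/44 = 0.0119048 + 0.0227273 = 0.0346321
z = d/√Var(d) = 0.401900 / √0.0346321 = 0.401900 / 0.186097 = 2.160

2.160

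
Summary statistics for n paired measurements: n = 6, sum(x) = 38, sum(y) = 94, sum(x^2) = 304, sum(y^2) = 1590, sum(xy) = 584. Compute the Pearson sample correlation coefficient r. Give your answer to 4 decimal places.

-0.1315

Numerator: nΣxy − (Σx)(Σy) = 6·584 − (38)(94) = -68
Denominator: √[(nΣx²−(Σx)²)(nΣy²−(Σy)²)]
  nΣx²−(Σx)² = 6·304 − 1444 = 380;  nΣy²−(Σy)² = 6·1590 − 8836 = 704
  √(380·704) = √267520 = 517.2234
r = -68 / 517.2234 = -0.1315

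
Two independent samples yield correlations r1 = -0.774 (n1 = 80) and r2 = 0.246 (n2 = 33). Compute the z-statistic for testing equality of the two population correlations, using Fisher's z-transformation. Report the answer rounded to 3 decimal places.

-5.954

Fisher z-transforms: z1 = atanh(-0.774) = -1.030229, z2 = atanh(0.246) = 0.251151; difference d = -1.281380
Var(d) = 1/77 + 1/30 = 0.0129870 + 0.0333333 = 0.0463203
z = d/√Var(d) = -1.281380 / √0.0463203 = -1.281380 / 0.215222 = -5.954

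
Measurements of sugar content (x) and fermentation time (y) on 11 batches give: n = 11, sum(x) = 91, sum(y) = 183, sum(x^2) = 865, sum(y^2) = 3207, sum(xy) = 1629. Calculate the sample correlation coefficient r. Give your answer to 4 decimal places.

0.8523

Numerator: nΣxy − (Σx)(Σy) = 11·1629 − (91)(183) = 1266
Denominator: √[(nΣx²−(Σx)²)(nΣy²−(Σy)²)]
  nΣx²−(Σx)² = 11·865 − 8281 = 1234;  nΣy²−(Σy)² = 11·3207 − 33489 = 1788
  √(1234·1788) = √2206392 = 1485.3929
r = 1266 / 1485.3929 = 0.8523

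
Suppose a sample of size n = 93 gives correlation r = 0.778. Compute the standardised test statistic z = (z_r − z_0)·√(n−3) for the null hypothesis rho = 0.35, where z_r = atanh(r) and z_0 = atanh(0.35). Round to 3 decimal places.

6.402

z_r = atanh(0.778) = 1.040284,  z_0 = atanh(0.35) = 0.365444
SE = 1/√(n−3) = 1/√90 = 0.105409
z = (z_r − z_0)/SE = (1.040284 − 0.365444) / 0.105409 = 0.674840 / 0.105409 = 6.402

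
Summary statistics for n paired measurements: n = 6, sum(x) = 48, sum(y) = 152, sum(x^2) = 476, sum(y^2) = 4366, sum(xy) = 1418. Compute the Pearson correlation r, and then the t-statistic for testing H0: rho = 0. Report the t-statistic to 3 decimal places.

Numerator: nΣxy − (Σx)(Σy) = 6·1418 − (48)(152) = 1212
Denominator: √[(nΣx²−(Σx)²)(nΣy²−(Σy)²)]
  nΣx²−(Σx)² = 6·476 − 2304 = 552;  nΣy²−(Σy)² = 6·4366 − 23104 = 3092
  √(552·3092) = √1706784 = 1306.4394
r = 1212 / 1306.4394 = 0.9277
t = r·√(n−2)/√(1−r²) = 0.9277·√4 / √(1−0.860627) = 1.855400 / 0.373327 = 4.970

4.970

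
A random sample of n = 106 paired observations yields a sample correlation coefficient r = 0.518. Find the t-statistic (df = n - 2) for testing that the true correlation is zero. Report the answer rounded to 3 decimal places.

6.176

t = r·√(n−2) / √(1−r²) with r = 0.518, n = 106
  = 0.518·√104 / √(1 − 0.268324)
  = 0.518·10.198039 / 0.855381
  = 5.282584 / 0.855381 = 6.176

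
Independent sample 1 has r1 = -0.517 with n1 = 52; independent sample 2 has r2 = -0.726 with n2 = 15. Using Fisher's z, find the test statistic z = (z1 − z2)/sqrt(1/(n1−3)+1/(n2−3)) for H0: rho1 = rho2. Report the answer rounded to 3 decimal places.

z1 = atanh(-0.517) = -0.572237,  z2 = atanh(-0.726) = -0.920217
SE = √(1/(n1−3) + 1/(n2−3)) = √(1/49 + 1/12) = √(0.0204082 + 0.0833333) = √0.1037415 = 0.322089
z = (z1 − z2)/SE = (-0.572237 − (-0.920217)) / 0.322089 = 0.347980 / 0.322089 = 1.080

1.080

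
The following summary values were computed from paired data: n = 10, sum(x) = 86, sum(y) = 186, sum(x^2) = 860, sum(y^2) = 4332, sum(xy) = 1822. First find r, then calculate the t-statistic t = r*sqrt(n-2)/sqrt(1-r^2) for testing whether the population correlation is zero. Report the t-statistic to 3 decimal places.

S_xy = nΣxy − ΣxΣy = 10·1822 − 86·186 = 18220 − 15996 = 2224
S_xx = nΣx² − (Σx)² = 10·860 − 86² = 8600 − 7396 = 1204
S_yy = nΣy² − (Σy)² = 10·4332 − 186² = 43320 − 34596 = 8724
r = S_xy / √(S_xx·S_yy) = 2224 / √(1204·8724) = 2224 / √10503696 = 2224 / 3240.9406 = 0.6862
t = r·√(n−2)/√(1−r²) = 0.6862·√8 / √(1−0.470870) = 1.940867 / 0.727413 = 2.668

2.668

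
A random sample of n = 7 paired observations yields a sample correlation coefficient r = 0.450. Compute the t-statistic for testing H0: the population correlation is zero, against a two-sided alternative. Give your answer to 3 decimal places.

1 − r² = 1 − 0.202500 = 0.797500;  √(1−r²) = 0.893029
√(n−2) = √5 = 2.236068
t = r·√(n−2)/√(1−r²) = 0.450 · 2.236068 / 0.893029 = 1.127

1.127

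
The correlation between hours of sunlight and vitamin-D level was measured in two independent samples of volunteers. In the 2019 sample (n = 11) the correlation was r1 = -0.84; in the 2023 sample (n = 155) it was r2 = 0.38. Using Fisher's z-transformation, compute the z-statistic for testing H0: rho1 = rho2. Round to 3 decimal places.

-4.469

Fisher z-transforms: z1 = atanh(-0.84) = -1.221174, z2 = atanh(0.38) = 0.400060; difference d = -1.621234
Var(d) = 1/8 + 1/152 = 0.1250000 + 0.0065789 = 0.1315789
z = d/√Var(d) = -1.621234 / √0.1315789 = -1.621234 / 0.362738 = -4.469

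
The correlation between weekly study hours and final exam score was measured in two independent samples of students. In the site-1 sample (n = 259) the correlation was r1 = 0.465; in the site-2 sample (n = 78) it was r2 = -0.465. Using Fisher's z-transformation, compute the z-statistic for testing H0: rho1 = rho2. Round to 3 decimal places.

z1 = atanh(0.465) = 0.503672,  z2 = atanh(-0.465) = -0.503672
SE = √(1/(n1−3) + 1/(n2−3)) = √(1/256 + 1/75) = √(0.0039062 + 0.0133333) = √0.0172395 = 0.131299
z = (z1 − z2)/SE = (0.503672 − (-0.503672)) / 0.131299 = 1.007344 / 0.131299 = 7.672

7.672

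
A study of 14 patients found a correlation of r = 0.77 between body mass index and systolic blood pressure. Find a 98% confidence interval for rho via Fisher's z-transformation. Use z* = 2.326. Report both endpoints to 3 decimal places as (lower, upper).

Fisher z: z_r = atanh(r) = ½·ln((1+0.77)/(1−0.77)) = 1.020328
SE(z) = 1/√(n−3) = 1/√11 = 0.301511
98% ⇒ z* = 2.326; margin = 2.326·0.301511 = 0.701315
CI on z-scale: (0.319013, 1.721643)
Back-transform: tanh(0.319013) = 0.308614, tanh(1.721643) = 0.938061

(0.309, 0.938)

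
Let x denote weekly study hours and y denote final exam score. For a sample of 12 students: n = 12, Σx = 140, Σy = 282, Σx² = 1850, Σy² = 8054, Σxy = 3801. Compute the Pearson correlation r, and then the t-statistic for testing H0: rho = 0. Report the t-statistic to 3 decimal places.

7.371

S_xy = nΣxy − ΣxΣy = 12·3801 − 140·282 = 45612 − 39480 = 6132
S_xx = nΣx² − (Σx)² = 12·1850 − 140² = 22200 − 19600 = 2600
S_yy = nΣy² − (Σy)² = 12·8054 − 282² = 96648 − 79524 = 17124
r = S_xy / √(S_xx·S_yy) = 6132 / √(2600·17124) = 6132 / √44522400 = 6132 / 6672.5108 = 0.9190
t = r·√(n−2)/√(1−r²) = 0.9190·√10 / √(1−0.844561) = 2.906133 / 0.394258 = 7.371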